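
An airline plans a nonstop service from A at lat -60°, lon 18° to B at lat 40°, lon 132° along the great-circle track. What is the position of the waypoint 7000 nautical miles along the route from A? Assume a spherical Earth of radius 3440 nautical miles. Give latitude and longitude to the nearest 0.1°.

Convert each endpoint to a unit vector on the sphere (x = cos φ cos λ, y = cos φ sin λ, z = sin φ).
The central angle between the endpoints is δ = arccos(p₁·p₂) ≈ 2.364 rad (135.4°). The total great-circle distance is δ·R ≈ 2.364 × 3440 ≈ 8131 nmi, so the target fraction is f = 7000/8131 ≈ 0.861.
Interpolate at f ≈ 0.861 with slerp weights a = sin((1−f)δ)/sin δ ≈ 0.460, b = sin(fδ)/sin δ ≈ 1.274.
p = a·p₁ + b·p₂ ≈ (-0.434, 0.797, 0.420); φ = arcsin(p_z) ≈ 24.87°, λ = atan2(p_y, p_x) ≈ 118.60°.

≈ lat 24.9°, lon 118.6°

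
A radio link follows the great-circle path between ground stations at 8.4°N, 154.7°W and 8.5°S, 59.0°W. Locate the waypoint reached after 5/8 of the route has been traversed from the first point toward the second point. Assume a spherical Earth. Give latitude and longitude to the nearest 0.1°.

≈ 2.4°S, 95.0°W

The haversine formula gives a central angle δ ≈ 1.690 rad (96.8°) between the endpoints.
Interpolate at f = 5/8 with slerp weights a = sin((1−f)δ)/sin δ ≈ 0.596, b = sin(fδ)/sin δ ≈ 0.877.
p = a·p₁ + b·p₂ ≈ (-0.087, -0.995, -0.042); φ = arcsin(p_z) ≈ -2.43°, λ = atan2(p_y, p_x) ≈ -94.98°.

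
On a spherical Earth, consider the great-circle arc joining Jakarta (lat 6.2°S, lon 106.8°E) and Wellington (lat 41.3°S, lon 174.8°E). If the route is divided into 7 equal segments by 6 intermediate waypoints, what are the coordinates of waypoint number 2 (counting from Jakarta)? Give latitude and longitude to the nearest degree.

≈ lat 19°S, lon 122°E

Write both endpoints as unit vectors p₁, p₂ with components (cos φ cos λ, cos φ sin λ, sin φ).
The central angle between the endpoints is δ = arccos(p₁·p₂) ≈ 1.212 rad (69.4°).
Interpolate at f = 2/7 with slerp weights a = sin((1−f)δ)/sin δ ≈ 0.813, b = sin(fδ)/sin δ ≈ 0.363.
p = a·p₁ + b·p₂ ≈ (-0.505, 0.799, -0.327); φ = arcsin(p_z) ≈ -19.09°, λ = atan2(p_y, p_x) ≈ 122.30°.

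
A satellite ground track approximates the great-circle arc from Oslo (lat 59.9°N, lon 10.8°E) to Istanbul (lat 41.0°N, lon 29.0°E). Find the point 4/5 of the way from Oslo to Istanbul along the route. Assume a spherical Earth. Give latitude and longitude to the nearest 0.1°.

Convert each endpoint to a unit vector on the sphere (x = cos φ cos λ, y = cos φ sin λ, z = sin φ).
The central angle between the endpoints is δ = arccos(p₁·p₂) ≈ 0.384 rad (22.0°).
Interpolate at f = 4/5 with slerp weights a = sin((1−f)δ)/sin δ ≈ 0.205, b = sin(fδ)/sin δ ≈ 0.807.
p = a·p₁ + b·p₂ ≈ (0.634, 0.315, 0.707); φ = arcsin(p_z) ≈ 44.97°, λ = atan2(p_y, p_x) ≈ 26.40°.

≈ lat 45.0°N, lon 26.4°E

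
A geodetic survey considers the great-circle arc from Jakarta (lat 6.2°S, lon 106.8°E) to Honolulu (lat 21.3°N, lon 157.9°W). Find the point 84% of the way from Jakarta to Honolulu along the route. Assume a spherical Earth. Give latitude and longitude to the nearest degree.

Write both endpoints as unit vectors p₁, p₂ with components (cos φ cos λ, cos φ sin λ, sin φ).
The central angle between the endpoints is δ = arccos(p₁·p₂) ≈ 1.696 rad (97.2°).
Interpolate at f = 0.84 with slerp weights a = sin((1−f)δ)/sin δ ≈ 0.270, b = sin(fδ)/sin δ ≈ 0.997.
p = a·p₁ + b·p₂ ≈ (-0.938, -0.092, 0.333); φ = arcsin(p_z) ≈ 19.45°, λ = atan2(p_y, p_x) ≈ -174.38°.

≈ lat 19°N, lon 174°W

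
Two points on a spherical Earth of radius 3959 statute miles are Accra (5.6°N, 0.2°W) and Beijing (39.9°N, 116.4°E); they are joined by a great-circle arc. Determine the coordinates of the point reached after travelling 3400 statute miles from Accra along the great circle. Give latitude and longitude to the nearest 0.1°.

Convert each endpoint to a unit vector on the sphere (x = cos φ cos λ, y = cos φ sin λ, z = sin φ).
The central angle between the endpoints is δ = arccos(p₁·p₂) ≈ 1.854 rad (106.2°). The total great-circle distance is δ·R ≈ 1.854 × 3959 ≈ 7339 mi, so the target fraction is f = 3400/7339 ≈ 0.463.
Interpolate at f ≈ 0.463 with slerp weights a = sin((1−f)δ)/sin δ ≈ 0.874, b = sin(fδ)/sin δ ≈ 0.788.
p = a·p₁ + b·p₂ ≈ (0.600, 0.539, 0.591); φ = arcsin(p_z) ≈ 36.23°, λ = atan2(p_y, p_x) ≈ 41.90°.

≈ 36.2°N, 41.9°E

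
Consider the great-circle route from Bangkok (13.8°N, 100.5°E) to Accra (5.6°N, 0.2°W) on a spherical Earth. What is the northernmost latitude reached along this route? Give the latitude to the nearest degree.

≈ 16°N

The great circle lies in the plane with unit normal n̂ = (p₁ × p₂)/|p₁ × p₂|.
Here n̂_z ≈ -0.961; the vertex latitude is φ_max = arccos|n̂_z| ≈ 16.0°.
Check via Clairaut: cos φ_max = |cos φ₁| · sin C = cos(13.8°)·sin(81.9°) ≈ 0.961, again giving ≈ 16.0°.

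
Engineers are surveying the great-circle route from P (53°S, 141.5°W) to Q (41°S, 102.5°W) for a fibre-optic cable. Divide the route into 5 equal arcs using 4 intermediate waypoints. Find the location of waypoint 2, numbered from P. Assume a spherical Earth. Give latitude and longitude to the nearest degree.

≈ (50°S, 124°W)

Convert each endpoint to a unit vector on the sphere (x = cos φ cos λ, y = cos φ sin λ, z = sin φ).
The central angle between the endpoints is δ = arccos(p₁·p₂) ≈ 0.501 rad (28.7°).
Interpolate at f = 2/5 with slerp weights a = sin((1−f)δ)/sin δ ≈ 0.616, b = sin(fδ)/sin δ ≈ 0.414.
p = a·p₁ + b·p₂ ≈ (-0.358, -0.536, -0.764); φ = arcsin(p_z) ≈ -49.84°, λ = atan2(p_y, p_x) ≈ -123.73°.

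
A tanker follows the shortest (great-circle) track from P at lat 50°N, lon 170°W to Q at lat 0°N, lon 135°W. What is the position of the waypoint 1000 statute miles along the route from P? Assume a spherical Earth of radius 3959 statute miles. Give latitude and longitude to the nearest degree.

The haversine formula gives a central angle δ ≈ 1.016 rad (58.2°) between the endpoints. The total great-circle distance is δ·R ≈ 1.016 × 3959 ≈ 4023 mi, so the target fraction is f = 1000/4023 ≈ 0.249.
Interpolate at f ≈ 0.249 with slerp weights a = sin((1−f)δ)/sin δ ≈ 0.813, b = sin(fδ)/sin δ ≈ 0.294.
p = a·p₁ + b·p₂ ≈ (-0.723, -0.299, 0.623); φ = arcsin(p_z) ≈ 38.55°, λ = atan2(p_y, p_x) ≈ -157.55°.

≈ lat 39°N, lon 158°W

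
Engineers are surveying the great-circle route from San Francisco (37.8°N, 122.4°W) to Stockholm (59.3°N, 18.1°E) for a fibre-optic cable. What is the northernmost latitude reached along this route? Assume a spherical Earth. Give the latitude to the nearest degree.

≈ 75°N

The great circle lies in the plane with unit normal n̂ = (p₁ × p₂)/|p₁ × p₂|.
Here n̂_z ≈ +0.263; the vertex latitude is φ_max = arccos|n̂_z| ≈ 74.8°.
Check via Clairaut: cos φ_max = |cos φ₁| · sin C = cos(37.8°)·sin(19.4°) ≈ 0.263, again giving ≈ 74.8°.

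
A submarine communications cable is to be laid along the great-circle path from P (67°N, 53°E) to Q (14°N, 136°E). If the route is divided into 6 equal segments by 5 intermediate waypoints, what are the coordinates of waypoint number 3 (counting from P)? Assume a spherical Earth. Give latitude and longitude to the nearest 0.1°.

≈ (46.9°N, 115.1°E)

From cos δ = sin φ₁ sin φ₂ + cos φ₁ cos φ₂ cos Δλ, the central angle is δ ≈ 1.299 rad (74.4°).
Interpolate at f = 3/6 with slerp weights a = sin((1−f)δ)/sin δ ≈ 0.628, b = sin(fδ)/sin δ ≈ 0.628.
p = a·p₁ + b·p₂ ≈ (-0.291, 0.619, 0.730); φ = arcsin(p_z) ≈ 46.86°, λ = atan2(p_y, p_x) ≈ 115.14°.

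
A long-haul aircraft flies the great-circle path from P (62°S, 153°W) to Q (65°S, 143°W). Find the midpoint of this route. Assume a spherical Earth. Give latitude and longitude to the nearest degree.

≈ (64°S, 148°W)

The haversine formula gives a central angle δ ≈ 0.094 rad (5.4°) between the endpoints.
Interpolate at f = 1/2 with slerp weights a = sin((1−f)δ)/sin δ ≈ 0.501, b = sin(fδ)/sin δ ≈ 0.501.
p = a·p₁ + b·p₂ ≈ (-0.378, -0.234, -0.896); φ = arcsin(p_z) ≈ -63.59°, λ = atan2(p_y, p_x) ≈ -148.26°.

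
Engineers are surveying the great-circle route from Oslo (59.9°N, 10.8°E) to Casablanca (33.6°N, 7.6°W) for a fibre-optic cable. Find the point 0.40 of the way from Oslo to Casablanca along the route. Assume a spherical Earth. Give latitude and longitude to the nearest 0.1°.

≈ 49.7°N, 1.1°E

Convert each endpoint to a unit vector on the sphere (x = cos φ cos λ, y = cos φ sin λ, z = sin φ).
The central angle between the endpoints is δ = arccos(p₁·p₂) ≈ 0.505 rad (28.9°).
Interpolate at f = 0.40 with slerp weights a = sin((1−f)δ)/sin δ ≈ 0.617, b = sin(fδ)/sin δ ≈ 0.415.
p = a·p₁ + b·p₂ ≈ (0.646, 0.012, 0.763); φ = arcsin(p_z) ≈ 49.74°, λ = atan2(p_y, p_x) ≈ 1.09°.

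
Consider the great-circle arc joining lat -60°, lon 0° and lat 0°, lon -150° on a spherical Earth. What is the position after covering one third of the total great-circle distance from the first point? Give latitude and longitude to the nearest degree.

Convert each endpoint to a unit vector on the sphere (x = cos φ cos λ, y = cos φ sin λ, z = sin φ).
The central angle between the endpoints is δ = arccos(p₁·p₂) ≈ 2.019 rad (115.7°).
Interpolate at f = 1/3 with slerp weights a = sin((1−f)δ)/sin δ ≈ 1.081, b = sin(fδ)/sin δ ≈ 0.691.
p = a·p₁ + b·p₂ ≈ (-0.058, -0.346, -0.937); φ = arcsin(p_z) ≈ -69.48°, λ = atan2(p_y, p_x) ≈ -99.54°.

≈ lat -69°, lon -100°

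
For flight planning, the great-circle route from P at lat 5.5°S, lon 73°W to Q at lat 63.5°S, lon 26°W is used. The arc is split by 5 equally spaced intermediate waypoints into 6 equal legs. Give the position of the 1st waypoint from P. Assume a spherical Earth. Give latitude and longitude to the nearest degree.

≈ lat 16°S, lon 69°W

From cos δ = sin φ₁ sin φ₂ + cos φ₁ cos φ₂ cos Δλ, the central angle is δ ≈ 1.172 rad (67.1°).
Interpolate at f = 1/6 with slerp weights a = sin((1−f)δ)/sin δ ≈ 0.899, b = sin(fδ)/sin δ ≈ 0.211.
p = a·p₁ + b·p₂ ≈ (0.346, -0.897, -0.275); φ = arcsin(p_z) ≈ -15.94°, λ = atan2(p_y, p_x) ≈ -68.90°.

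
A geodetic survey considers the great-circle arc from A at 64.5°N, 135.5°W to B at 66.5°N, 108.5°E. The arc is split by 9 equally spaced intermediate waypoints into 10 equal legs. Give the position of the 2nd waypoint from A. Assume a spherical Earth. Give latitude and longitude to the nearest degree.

≈ 71°N, 149°W

Write both endpoints as unit vectors p₁, p₂ with components (cos φ cos λ, cos φ sin λ, sin φ).
The central angle between the endpoints is δ = arccos(p₁·p₂) ≈ 0.719 rad (41.2°).
Interpolate at f = 2/10 with slerp weights a = sin((1−f)δ)/sin δ ≈ 0.826, b = sin(fδ)/sin δ ≈ 0.218.
p = a·p₁ + b·p₂ ≈ (-0.281, -0.167, 0.945); φ = arcsin(p_z) ≈ 70.91°, λ = atan2(p_y, p_x) ≈ -149.30°.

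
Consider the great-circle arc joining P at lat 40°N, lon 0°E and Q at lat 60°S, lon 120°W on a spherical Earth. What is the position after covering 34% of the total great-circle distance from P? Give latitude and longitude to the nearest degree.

≈ lat 1°N, lon 29°W

From cos δ = sin φ₁ sin φ₂ + cos φ₁ cos φ₂ cos Δλ, the central angle is δ ≈ 2.416 rad (138.4°).
Interpolate at f = 0.34 with slerp weights a = sin((1−f)δ)/sin δ ≈ 1.507, b = sin(fδ)/sin δ ≈ 1.103.
p = a·p₁ + b·p₂ ≈ (0.878, -0.478, 0.013); φ = arcsin(p_z) ≈ 0.74°, λ = atan2(p_y, p_x) ≈ -28.55°.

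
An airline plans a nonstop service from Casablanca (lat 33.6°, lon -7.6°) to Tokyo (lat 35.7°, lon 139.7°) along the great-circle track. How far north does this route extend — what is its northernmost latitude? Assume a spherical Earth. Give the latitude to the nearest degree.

≈ 68°

The great circle lies in the plane with unit normal n̂ = (p₁ × p₂)/|p₁ × p₂|.
Here n̂_z ≈ +0.377; the vertex latitude is φ_max = arccos|n̂_z| ≈ 67.9°.
Check via Clairaut: cos φ_max = |cos φ₁| · sin C = cos(33.6°)·sin(26.9°) ≈ 0.377, again giving ≈ 67.9°.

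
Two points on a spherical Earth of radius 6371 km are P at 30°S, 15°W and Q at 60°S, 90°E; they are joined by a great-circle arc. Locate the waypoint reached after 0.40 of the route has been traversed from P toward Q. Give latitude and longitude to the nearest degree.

The haversine formula gives a central angle δ ≈ 1.244 rad (71.3°) between the endpoints.
Interpolate at f = 0.40 with slerp weights a = sin((1−f)δ)/sin δ ≈ 0.717, b = sin(fδ)/sin δ ≈ 0.504.
p = a·p₁ + b·p₂ ≈ (0.600, 0.091, -0.795); φ = arcsin(p_z) ≈ -52.65°, λ = atan2(p_y, p_x) ≈ 8.66°.

≈ 53°S, 9°E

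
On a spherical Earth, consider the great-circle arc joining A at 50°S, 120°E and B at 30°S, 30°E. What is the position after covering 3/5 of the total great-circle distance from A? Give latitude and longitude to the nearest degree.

The haversine formula gives a central angle δ ≈ 1.178 rad (67.5°) between the endpoints.
Interpolate at f = 3/5 with slerp weights a = sin((1−f)δ)/sin δ ≈ 0.491, b = sin(fδ)/sin δ ≈ 0.703.
p = a·p₁ + b·p₂ ≈ (0.369, 0.578, -0.728); φ = arcsin(p_z) ≈ -46.70°, λ = atan2(p_y, p_x) ≈ 57.42°.

≈ 47°S, 57°E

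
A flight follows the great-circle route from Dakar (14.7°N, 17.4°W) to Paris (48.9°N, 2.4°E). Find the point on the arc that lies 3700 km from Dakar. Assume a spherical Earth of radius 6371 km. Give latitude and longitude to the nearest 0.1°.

≈ 45.0°N, 1.1°W

Convert each endpoint to a unit vector on the sphere (x = cos φ cos λ, y = cos φ sin λ, z = sin φ).
The central angle between the endpoints is δ = arccos(p₁·p₂) ≈ 0.661 rad (37.9°). The total great-circle distance is δ·R ≈ 0.661 × 6371 ≈ 4210 km, so the target fraction is f = 3700/4210 ≈ 0.879.
Interpolate at f ≈ 0.879 with slerp weights a = sin((1−f)δ)/sin δ ≈ 0.130, b = sin(fδ)/sin δ ≈ 0.894.
p = a·p₁ + b·p₂ ≈ (0.707, -0.013, 0.707); φ = arcsin(p_z) ≈ 44.97°, λ = atan2(p_y, p_x) ≈ -1.06°.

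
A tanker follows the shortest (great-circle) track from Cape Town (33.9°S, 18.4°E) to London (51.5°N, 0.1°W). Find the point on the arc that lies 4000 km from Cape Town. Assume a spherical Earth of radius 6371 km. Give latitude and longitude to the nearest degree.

≈ 2°N, 12°E

Convert each endpoint to a unit vector on the sphere (x = cos φ cos λ, y = cos φ sin λ, z = sin φ).
The central angle between the endpoints is δ = arccos(p₁·p₂) ≈ 1.517 rad (86.9°). The total great-circle distance is δ·R ≈ 1.517 × 6371 ≈ 9667 km, so the target fraction is f = 4000/9667 ≈ 0.414.
Interpolate at f ≈ 0.414 with slerp weights a = sin((1−f)δ)/sin δ ≈ 0.778, b = sin(fδ)/sin δ ≈ 0.588.
p = a·p₁ + b·p₂ ≈ (0.979, 0.203, 0.027); φ = arcsin(p_z) ≈ 1.52°, λ = atan2(p_y, p_x) ≈ 11.73°.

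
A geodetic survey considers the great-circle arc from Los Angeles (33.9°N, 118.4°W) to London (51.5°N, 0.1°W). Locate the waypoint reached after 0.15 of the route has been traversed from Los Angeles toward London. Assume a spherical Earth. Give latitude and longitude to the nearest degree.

≈ (43°N, 109°W)

Write both endpoints as unit vectors p₁, p₂ with components (cos φ cos λ, cos φ sin λ, sin φ).
The central angle between the endpoints is δ = arccos(p₁·p₂) ≈ 1.378 rad (79.0°).
Interpolate at f = 0.15 with slerp weights a = sin((1−f)δ)/sin δ ≈ 0.939, b = sin(fδ)/sin δ ≈ 0.209.
p = a·p₁ + b·p₂ ≈ (-0.240, -0.686, 0.687); φ = arcsin(p_z) ≈ 43.41°, λ = atan2(p_y, p_x) ≈ -109.32°.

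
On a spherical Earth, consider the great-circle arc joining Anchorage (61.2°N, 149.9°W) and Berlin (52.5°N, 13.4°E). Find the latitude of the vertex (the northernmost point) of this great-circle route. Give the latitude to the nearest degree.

≈ 85°N

The great circle lies in the plane with unit normal n̂ = (p₁ × p₂)/|p₁ × p₂|.
Here n̂_z ≈ +0.093; the vertex latitude is φ_max = arccos|n̂_z| ≈ 84.7°.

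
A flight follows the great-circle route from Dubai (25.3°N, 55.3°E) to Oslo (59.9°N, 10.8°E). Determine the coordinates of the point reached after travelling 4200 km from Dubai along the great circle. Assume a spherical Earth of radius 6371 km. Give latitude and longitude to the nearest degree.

≈ 55°N, 24°E

Write both endpoints as unit vectors p₁, p₂ with components (cos φ cos λ, cos φ sin λ, sin φ).
The central angle between the endpoints is δ = arccos(p₁·p₂) ≈ 0.805 rad (46.1°). The total great-circle distance is δ·R ≈ 0.805 × 6371 ≈ 5129 km, so the target fraction is f = 4200/5129 ≈ 0.819.
Interpolate at f ≈ 0.819 with slerp weights a = sin((1−f)δ)/sin δ ≈ 0.201, b = sin(fδ)/sin δ ≈ 0.850.
p = a·p₁ + b·p₂ ≈ (0.522, 0.230, 0.821); φ = arcsin(p_z) ≈ 55.21°, λ = atan2(p_y, p_x) ≈ 23.73°.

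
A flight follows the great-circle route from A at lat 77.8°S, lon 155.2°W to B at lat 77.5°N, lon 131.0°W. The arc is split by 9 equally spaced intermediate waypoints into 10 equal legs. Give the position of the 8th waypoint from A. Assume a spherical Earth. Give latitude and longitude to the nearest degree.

Write both endpoints as unit vectors p₁, p₂ with components (cos φ cos λ, cos φ sin λ, sin φ).
The central angle between the endpoints is δ = arccos(p₁·p₂) ≈ 2.720 rad (155.9°).
Interpolate at f = 8/10 with slerp weights a = sin((1−f)δ)/sin δ ≈ 1.265, b = sin(fδ)/sin δ ≈ 2.010.
p = a·p₁ + b·p₂ ≈ (-0.528, -0.441, 0.726); φ = arcsin(p_z) ≈ 46.54°, λ = atan2(p_y, p_x) ≈ -140.17°.

≈ lat 47°N, lon 140°W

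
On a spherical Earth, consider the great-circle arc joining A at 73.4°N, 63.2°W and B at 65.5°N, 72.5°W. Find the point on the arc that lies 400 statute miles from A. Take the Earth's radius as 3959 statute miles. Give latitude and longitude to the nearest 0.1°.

≈ 68.1°N, 70.2°W

Convert each endpoint to a unit vector on the sphere (x = cos φ cos λ, y = cos φ sin λ, z = sin φ).
The central angle between the endpoints is δ = arccos(p₁·p₂) ≈ 0.149 rad (8.5°). The total great-circle distance is δ·R ≈ 0.149 × 3959 ≈ 589 mi, so the target fraction is f = 400/589 ≈ 0.679.
Interpolate at f ≈ 0.679 with slerp weights a = sin((1−f)δ)/sin δ ≈ 0.322, b = sin(fδ)/sin δ ≈ 0.680.
p = a·p₁ + b·p₂ ≈ (0.126, -0.351, 0.928); φ = arcsin(p_z) ≈ 68.08°, λ = atan2(p_y, p_x) ≈ -70.22°.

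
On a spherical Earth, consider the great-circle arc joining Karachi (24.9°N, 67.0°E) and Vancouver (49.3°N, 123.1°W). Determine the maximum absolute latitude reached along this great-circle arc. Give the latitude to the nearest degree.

≈ 84°N

The great circle lies in the plane with unit normal n̂ = (p₁ × p₂)/|p₁ × p₂|.
Here n̂_z ≈ +0.108; the vertex latitude is φ_max = arccos|n̂_z| ≈ 83.8°.
Check via Clairaut: cos φ_max = |cos φ₁| · sin C = cos(24.9°)·sin(6.8°) ≈ 0.108, again giving ≈ 83.8°.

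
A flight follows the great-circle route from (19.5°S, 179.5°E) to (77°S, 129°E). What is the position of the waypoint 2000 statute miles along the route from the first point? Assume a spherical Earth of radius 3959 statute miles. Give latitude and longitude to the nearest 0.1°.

≈ (47.7°S, 171.4°E)

The haversine formula gives a central angle δ ≈ 1.093 rad (62.6°) between the endpoints. The total great-circle distance is δ·R ≈ 1.093 × 3959 ≈ 4326 mi, so the target fraction is f = 2000/4326 ≈ 0.462.
Interpolate at f ≈ 0.462 with slerp weights a = sin((1−f)δ)/sin δ ≈ 0.624, b = sin(fδ)/sin δ ≈ 0.545.
p = a·p₁ + b·p₂ ≈ (-0.666, 0.100, -0.740); φ = arcsin(p_z) ≈ -47.69°, λ = atan2(p_y, p_x) ≈ 171.42°.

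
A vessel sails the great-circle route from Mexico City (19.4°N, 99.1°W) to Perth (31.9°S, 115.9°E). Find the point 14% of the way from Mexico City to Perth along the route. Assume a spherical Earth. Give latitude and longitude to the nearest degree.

Convert each endpoint to a unit vector on the sphere (x = cos φ cos λ, y = cos φ sin λ, z = sin φ).
The central angle between the endpoints is δ = arccos(p₁·p₂) ≈ 2.553 rad (146.3°).
Interpolate at f = 0.14 with slerp weights a = sin((1−f)δ)/sin δ ≈ 1.460, b = sin(fδ)/sin δ ≈ 0.630.
p = a·p₁ + b·p₂ ≈ (-0.451, -0.879, 0.152); φ = arcsin(p_z) ≈ 8.76°, λ = atan2(p_y, p_x) ≈ -117.17°.

≈ (9°N, 117°W)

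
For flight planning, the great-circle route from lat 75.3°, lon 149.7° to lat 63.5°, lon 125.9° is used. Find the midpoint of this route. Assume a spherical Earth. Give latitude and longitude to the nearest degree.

≈ lat 70°, lon 134°

From cos δ = sin φ₁ sin φ₂ + cos φ₁ cos φ₂ cos Δλ, the central angle is δ ≈ 0.249 rad (14.2°).
Interpolate at f = 1/2 with slerp weights a = sin((1−f)δ)/sin δ ≈ 0.504, b = sin(fδ)/sin δ ≈ 0.504.
p = a·p₁ + b·p₂ ≈ (-0.242, 0.247, 0.938); φ = arcsin(p_z) ≈ 69.78°, λ = atan2(p_y, p_x) ≈ 134.48°.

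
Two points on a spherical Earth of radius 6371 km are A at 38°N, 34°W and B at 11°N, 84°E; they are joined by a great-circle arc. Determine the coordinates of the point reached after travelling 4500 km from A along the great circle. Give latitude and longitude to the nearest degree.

Convert each endpoint to a unit vector on the sphere (x = cos φ cos λ, y = cos φ sin λ, z = sin φ).
The central angle between the endpoints is δ = arccos(p₁·p₂) ≈ 1.819 rad (104.2°). The total great-circle distance is δ·R ≈ 1.819 × 6371 ≈ 11589 km, so the target fraction is f = 4500/11589 ≈ 0.388.
Interpolate at f ≈ 0.388 with slerp weights a = sin((1−f)δ)/sin δ ≈ 0.925, b = sin(fδ)/sin δ ≈ 0.670.
p = a·p₁ + b·p₂ ≈ (0.673, 0.246, 0.697); φ = arcsin(p_z) ≈ 44.22°, λ = atan2(p_y, p_x) ≈ 20.07°.

≈ 44°N, 20°E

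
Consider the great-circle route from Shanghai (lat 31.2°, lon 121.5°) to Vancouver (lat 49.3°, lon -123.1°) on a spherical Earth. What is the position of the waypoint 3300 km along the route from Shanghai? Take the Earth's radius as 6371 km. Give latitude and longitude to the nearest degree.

≈ lat 52°, lon 150°

Convert each endpoint to a unit vector on the sphere (x = cos φ cos λ, y = cos φ sin λ, z = sin φ).
The central angle between the endpoints is δ = arccos(p₁·p₂) ≈ 1.417 rad (81.2°). The total great-circle distance is δ·R ≈ 1.417 × 6371 ≈ 9026 km, so the target fraction is f = 3300/9026 ≈ 0.366.
Interpolate at f ≈ 0.366 with slerp weights a = sin((1−f)δ)/sin δ ≈ 0.792, b = sin(fδ)/sin δ ≈ 0.501.
p = a·p₁ + b·p₂ ≈ (-0.532, 0.304, 0.790); φ = arcsin(p_z) ≈ 52.20°, λ = atan2(p_y, p_x) ≈ 150.28°.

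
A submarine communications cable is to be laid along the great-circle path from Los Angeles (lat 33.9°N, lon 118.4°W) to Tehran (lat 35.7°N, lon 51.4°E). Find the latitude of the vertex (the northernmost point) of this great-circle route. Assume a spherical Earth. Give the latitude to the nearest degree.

The great circle lies in the plane with unit normal n̂ = (p₁ × p₂)/|p₁ × p₂|.
Here n̂_z ≈ +0.127; the vertex latitude is φ_max = arccos|n̂_z| ≈ 82.7°.
Check via Clairaut: cos φ_max = |cos φ₁| · sin C = cos(33.9°)·sin(8.8°) ≈ 0.127, again giving ≈ 82.7°.

≈ 83°N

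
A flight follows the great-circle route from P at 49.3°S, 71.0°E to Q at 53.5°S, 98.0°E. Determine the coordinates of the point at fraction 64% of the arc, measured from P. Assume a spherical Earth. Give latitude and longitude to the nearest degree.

≈ 53°S, 88°E

Convert each endpoint to a unit vector on the sphere (x = cos φ cos λ, y = cos φ sin λ, z = sin φ).
The central angle between the endpoints is δ = arccos(p₁·p₂) ≈ 0.301 rad (17.2°).
Interpolate at f = 0.64 with slerp weights a = sin((1−f)δ)/sin δ ≈ 0.365, b = sin(fδ)/sin δ ≈ 0.646.
p = a·p₁ + b·p₂ ≈ (0.024, 0.605, -0.796); φ = arcsin(p_z) ≈ -52.72°, λ = atan2(p_y, p_x) ≈ 87.73°.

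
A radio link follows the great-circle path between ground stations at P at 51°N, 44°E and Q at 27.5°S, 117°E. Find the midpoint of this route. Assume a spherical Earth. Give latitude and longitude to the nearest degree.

Convert each endpoint to a unit vector on the sphere (x = cos φ cos λ, y = cos φ sin λ, z = sin φ).
The central angle between the endpoints is δ = arccos(p₁·p₂) ≈ 1.768 rad (101.3°).
Interpolate at f = 1/2 with slerp weights a = sin((1−f)δ)/sin δ ≈ 0.788, b = sin(fδ)/sin δ ≈ 0.788.
p = a·p₁ + b·p₂ ≈ (0.039, 0.968, 0.249); φ = arcsin(p_z) ≈ 14.40°, λ = atan2(p_y, p_x) ≈ 87.67°.

≈ 14°N, 88°E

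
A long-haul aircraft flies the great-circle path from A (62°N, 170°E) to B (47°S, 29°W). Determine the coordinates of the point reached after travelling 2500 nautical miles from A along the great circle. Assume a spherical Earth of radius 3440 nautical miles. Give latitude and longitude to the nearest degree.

Write both endpoints as unit vectors p₁, p₂ with components (cos φ cos λ, cos φ sin λ, sin φ).
The central angle between the endpoints is δ = arccos(p₁·p₂) ≈ 2.819 rad (161.5°). The total great-circle distance is δ·R ≈ 2.819 × 3440 ≈ 9698 nmi, so the target fraction is f = 2500/9698 ≈ 0.258.
Interpolate at f ≈ 0.258 with slerp weights a = sin((1−f)δ)/sin δ ≈ 2.736, b = sin(fδ)/sin δ ≈ 2.097.
p = a·p₁ + b·p₂ ≈ (-0.014, -0.470, 0.882); φ = arcsin(p_z) ≈ 61.93°, λ = atan2(p_y, p_x) ≈ -91.73°.

≈ (62°N, 92°W)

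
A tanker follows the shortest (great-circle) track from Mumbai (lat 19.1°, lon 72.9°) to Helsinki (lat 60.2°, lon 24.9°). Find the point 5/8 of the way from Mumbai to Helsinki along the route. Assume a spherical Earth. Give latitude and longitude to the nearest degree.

≈ lat 47°, lon 51°

Convert each endpoint to a unit vector on the sphere (x = cos φ cos λ, y = cos φ sin λ, z = sin φ).
The central angle between the endpoints is δ = arccos(p₁·p₂) ≈ 0.930 rad (53.3°).
Interpolate at f = 5/8 with slerp weights a = sin((1−f)δ)/sin δ ≈ 0.426, b = sin(fδ)/sin δ ≈ 0.685.
p = a·p₁ + b·p₂ ≈ (0.427, 0.528, 0.734); φ = arcsin(p_z) ≈ 47.21°, λ = atan2(p_y, p_x) ≈ 51.04°.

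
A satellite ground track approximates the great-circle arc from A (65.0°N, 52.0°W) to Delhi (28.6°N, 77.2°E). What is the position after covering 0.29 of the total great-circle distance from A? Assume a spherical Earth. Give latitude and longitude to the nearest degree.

From cos δ = sin φ₁ sin φ₂ + cos φ₁ cos φ₂ cos Δλ, the central angle is δ ≈ 1.370 rad (78.5°).
Interpolate at f = 0.29 with slerp weights a = sin((1−f)δ)/sin δ ≈ 0.843, b = sin(fδ)/sin δ ≈ 0.395.
p = a·p₁ + b·p₂ ≈ (0.296, 0.057, 0.953); φ = arcsin(p_z) ≈ 72.44°, λ = atan2(p_y, p_x) ≈ 10.93°.

≈ (72°N, 11°E)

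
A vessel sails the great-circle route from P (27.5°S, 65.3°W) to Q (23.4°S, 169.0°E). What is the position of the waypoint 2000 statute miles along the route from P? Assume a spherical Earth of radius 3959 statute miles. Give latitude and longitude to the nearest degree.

Write both endpoints as unit vectors p₁, p₂ with components (cos φ cos λ, cos φ sin λ, sin φ).
The central angle between the endpoints is δ = arccos(p₁·p₂) ≈ 1.867 rad (107.0°). The total great-circle distance is δ·R ≈ 1.867 × 3959 ≈ 7390 mi, so the target fraction is f = 2000/7390 ≈ 0.271.
Interpolate at f ≈ 0.271 with slerp weights a = sin((1−f)δ)/sin δ ≈ 1.023, b = sin(fδ)/sin δ ≈ 0.506.
p = a·p₁ + b·p₂ ≈ (-0.077, -0.736, -0.673); φ = arcsin(p_z) ≈ -42.31°, λ = atan2(p_y, p_x) ≈ -95.96°.

≈ (42°S, 96°W)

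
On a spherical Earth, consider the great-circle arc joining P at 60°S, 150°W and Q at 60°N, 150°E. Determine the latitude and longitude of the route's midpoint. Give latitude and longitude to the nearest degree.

From cos δ = sin φ₁ sin φ₂ + cos φ₁ cos φ₂ cos Δλ, the central angle is δ ≈ 2.246 rad (128.7°).
Interpolate at f = 1/2 with slerp weights a = sin((1−f)δ)/sin δ ≈ 1.155, b = sin(fδ)/sin δ ≈ 1.155.
p = a·p₁ + b·p₂ ≈ (-1.000, 0.000, 0.000); φ = arcsin(p_z) ≈ 0.00°, λ = atan2(p_y, p_x) ≈ 180.00°.

≈ 0°N, 180°E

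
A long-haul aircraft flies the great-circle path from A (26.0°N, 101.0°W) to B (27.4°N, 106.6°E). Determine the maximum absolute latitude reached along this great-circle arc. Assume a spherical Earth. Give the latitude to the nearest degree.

The great circle lies in the plane with unit normal n̂ = (p₁ × p₂)/|p₁ × p₂|.
Here n̂_z ≈ -0.428; the vertex latitude is φ_max = arccos|n̂_z| ≈ 64.6°.
Check via Clairaut: cos φ_max = |cos φ₁| · sin C = cos(26.0°)·sin(28.5°) ≈ 0.428, again giving ≈ 64.6°.

≈ 65°N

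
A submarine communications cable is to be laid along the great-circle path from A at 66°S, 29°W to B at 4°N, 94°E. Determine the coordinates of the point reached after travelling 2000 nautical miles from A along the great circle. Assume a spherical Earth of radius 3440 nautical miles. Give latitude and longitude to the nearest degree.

≈ 61°S, 50°E

From cos δ = sin φ₁ sin φ₂ + cos φ₁ cos φ₂ cos Δλ, the central angle is δ ≈ 1.860 rad (106.5°). The total great-circle distance is δ·R ≈ 1.860 × 3440 ≈ 6397 nmi, so the target fraction is f = 2000/6397 ≈ 0.313.
Interpolate at f ≈ 0.313 with slerp weights a = sin((1−f)δ)/sin δ ≈ 0.999, b = sin(fδ)/sin δ ≈ 0.573.
p = a·p₁ + b·p₂ ≈ (0.315, 0.373, -0.872); φ = arcsin(p_z) ≈ -60.75°, λ = atan2(p_y, p_x) ≈ 49.79°.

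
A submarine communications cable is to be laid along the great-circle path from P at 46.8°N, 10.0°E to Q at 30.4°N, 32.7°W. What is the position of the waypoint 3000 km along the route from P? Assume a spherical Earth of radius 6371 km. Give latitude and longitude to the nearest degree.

The haversine formula gives a central angle δ ≈ 0.639 rad (36.6°) between the endpoints. The total great-circle distance is δ·R ≈ 0.639 × 6371 ≈ 4070 km, so the target fraction is f = 3000/4070 ≈ 0.737.
Interpolate at f ≈ 0.737 with slerp weights a = sin((1−f)δ)/sin δ ≈ 0.280, b = sin(fδ)/sin δ ≈ 0.761.
p = a·p₁ + b·p₂ ≈ (0.741, -0.321, 0.589); φ = arcsin(p_z) ≈ 36.11°, λ = atan2(p_y, p_x) ≈ -23.43°.

≈ 36°N, 23°W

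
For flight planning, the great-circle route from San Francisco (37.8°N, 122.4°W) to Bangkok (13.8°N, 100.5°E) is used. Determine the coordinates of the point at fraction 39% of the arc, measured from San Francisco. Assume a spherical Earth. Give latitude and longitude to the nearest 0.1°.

≈ 54.8°N, 175.1°E

Write both endpoints as unit vectors p₁, p₂ with components (cos φ cos λ, cos φ sin λ, sin φ).
The central angle between the endpoints is δ = arccos(p₁·p₂) ≈ 2.000 rad (114.6°).
Interpolate at f = 0.39 with slerp weights a = sin((1−f)δ)/sin δ ≈ 1.033, b = sin(fδ)/sin δ ≈ 0.773.
p = a·p₁ + b·p₂ ≈ (-0.574, 0.049, 0.817); φ = arcsin(p_z) ≈ 54.82°, λ = atan2(p_y, p_x) ≈ 175.07°.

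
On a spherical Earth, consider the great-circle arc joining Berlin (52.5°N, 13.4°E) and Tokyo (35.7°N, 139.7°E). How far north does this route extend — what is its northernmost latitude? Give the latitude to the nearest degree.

≈ 66°N

The great circle lies in the plane with unit normal n̂ = (p₁ × p₂)/|p₁ × p₂|.
Here n̂_z ≈ +0.404; the vertex latitude is φ_max = arccos|n̂_z| ≈ 66.2°.
Check via Clairaut: cos φ_max = |cos φ₁| · sin C = cos(52.5°)·sin(41.6°) ≈ 0.404, again giving ≈ 66.2°.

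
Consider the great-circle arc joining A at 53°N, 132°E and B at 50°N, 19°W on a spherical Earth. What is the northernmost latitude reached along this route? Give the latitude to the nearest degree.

≈ 79°N

The great circle lies in the plane with unit normal n̂ = (p₁ × p₂)/|p₁ × p₂|.
Here n̂_z ≈ -0.195; the vertex latitude is φ_max = arccos|n̂_z| ≈ 78.8°.
Check via Clairaut: cos φ_max = |cos φ₁| · sin C = cos(53.0°)·sin(18.9°) ≈ 0.195, again giving ≈ 78.8°.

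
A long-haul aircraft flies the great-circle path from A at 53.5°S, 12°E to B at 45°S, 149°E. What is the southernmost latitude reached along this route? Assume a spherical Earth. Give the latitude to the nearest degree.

≈ 73°S

The great circle lies in the plane with unit normal n̂ = (p₁ × p₂)/|p₁ × p₂|.
Here n̂_z ≈ +0.297; the vertex latitude is φ_max = arccos|n̂_z| ≈ 72.7°.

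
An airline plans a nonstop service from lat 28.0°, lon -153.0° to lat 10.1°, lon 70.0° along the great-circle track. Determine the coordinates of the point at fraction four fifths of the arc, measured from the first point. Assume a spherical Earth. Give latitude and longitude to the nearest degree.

Write both endpoints as unit vectors p₁, p₂ with components (cos φ cos λ, cos φ sin λ, sin φ).
The central angle between the endpoints is δ = arccos(p₁·p₂) ≈ 2.157 rad (123.6°).
Interpolate at f = 4/5 with slerp weights a = sin((1−f)δ)/sin δ ≈ 0.502, b = sin(fδ)/sin δ ≈ 1.186.
p = a·p₁ + b·p₂ ≈ (0.004, 0.896, 0.444); φ = arcsin(p_z) ≈ 26.34°, λ = atan2(p_y, p_x) ≈ 89.72°.

≈ lat 26°, lon 90°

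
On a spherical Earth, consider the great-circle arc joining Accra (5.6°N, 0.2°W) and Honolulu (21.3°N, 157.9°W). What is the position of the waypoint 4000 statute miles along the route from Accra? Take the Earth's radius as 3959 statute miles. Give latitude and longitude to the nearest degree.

≈ 45°N, 49°W

Convert each endpoint to a unit vector on the sphere (x = cos φ cos λ, y = cos φ sin λ, z = sin φ).
The central angle between the endpoints is δ = arccos(p₁·p₂) ≈ 2.536 rad (145.3°). The total great-circle distance is δ·R ≈ 2.536 × 3959 ≈ 10042 mi, so the target fraction is f = 4000/10042 ≈ 0.398.
Interpolate at f ≈ 0.398 with slerp weights a = sin((1−f)δ)/sin δ ≈ 1.756, b = sin(fδ)/sin δ ≈ 1.489.
p = a·p₁ + b·p₂ ≈ (0.462, -0.528, 0.712); φ = arcsin(p_z) ≈ 45.42°, λ = atan2(p_y, p_x) ≈ -48.79°.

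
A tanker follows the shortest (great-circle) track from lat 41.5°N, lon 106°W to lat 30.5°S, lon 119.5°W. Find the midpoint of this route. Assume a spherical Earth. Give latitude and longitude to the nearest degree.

Convert each endpoint to a unit vector on the sphere (x = cos φ cos λ, y = cos φ sin λ, z = sin φ).
The central angle between the endpoints is δ = arccos(p₁·p₂) ≈ 1.275 rad (73.1°).
Interpolate at f = 1/2 with slerp weights a = sin((1−f)δ)/sin δ ≈ 0.622, b = sin(fδ)/sin δ ≈ 0.622.
p = a·p₁ + b·p₂ ≈ (-0.392, -0.915, 0.097); φ = arcsin(p_z) ≈ 5.54°, λ = atan2(p_y, p_x) ≈ -113.22°.

≈ lat 6°N, lon 113°W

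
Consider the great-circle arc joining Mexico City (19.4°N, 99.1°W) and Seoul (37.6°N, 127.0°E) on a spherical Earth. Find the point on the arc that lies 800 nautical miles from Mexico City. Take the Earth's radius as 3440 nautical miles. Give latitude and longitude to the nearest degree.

≈ 30°N, 108°W

Write both endpoints as unit vectors p₁, p₂ with components (cos φ cos λ, cos φ sin λ, sin φ).
The central angle between the endpoints is δ = arccos(p₁·p₂) ≈ 1.892 rad (108.4°). The total great-circle distance is δ·R ≈ 1.892 × 3440 ≈ 6508 nmi, so the target fraction is f = 800/6508 ≈ 0.123.
Interpolate at f ≈ 0.123 with slerp weights a = sin((1−f)δ)/sin δ ≈ 1.050, b = sin(fδ)/sin δ ≈ 0.243.
p = a·p₁ + b·p₂ ≈ (-0.272, -0.824, 0.497); φ = arcsin(p_z) ≈ 29.79°, λ = atan2(p_y, p_x) ≈ -108.29°.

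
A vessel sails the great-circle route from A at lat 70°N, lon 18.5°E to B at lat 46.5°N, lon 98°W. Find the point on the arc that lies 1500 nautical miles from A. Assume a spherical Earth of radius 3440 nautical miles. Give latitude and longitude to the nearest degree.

≈ lat 71°N, lon 63°W

Write both endpoints as unit vectors p₁, p₂ with components (cos φ cos λ, cos φ sin λ, sin φ).
The central angle between the endpoints is δ = arccos(p₁·p₂) ≈ 0.956 rad (54.8°). The total great-circle distance is δ·R ≈ 0.956 × 3440 ≈ 3290 nmi, so the target fraction is f = 1500/3290 ≈ 0.456.
Interpolate at f ≈ 0.456 with slerp weights a = sin((1−f)δ)/sin δ ≈ 0.608, b = sin(fδ)/sin δ ≈ 0.517.
p = a·p₁ + b·p₂ ≈ (0.148, -0.286, 0.947); φ = arcsin(p_z) ≈ 71.20°, λ = atan2(p_y, p_x) ≈ -62.70°.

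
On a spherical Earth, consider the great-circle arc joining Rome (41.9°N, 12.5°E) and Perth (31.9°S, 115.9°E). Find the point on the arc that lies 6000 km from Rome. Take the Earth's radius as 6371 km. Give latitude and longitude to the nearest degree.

Convert each endpoint to a unit vector on the sphere (x = cos φ cos λ, y = cos φ sin λ, z = sin φ).
The central angle between the endpoints is δ = arccos(p₁·p₂) ≈ 2.094 rad (120.0°). The total great-circle distance is δ·R ≈ 2.094 × 6371 ≈ 13339 km, so the target fraction is f = 6000/13339 ≈ 0.450.
Interpolate at f ≈ 0.450 with slerp weights a = sin((1−f)δ)/sin δ ≈ 1.054, b = sin(fδ)/sin δ ≈ 0.933.
p = a·p₁ + b·p₂ ≈ (0.420, 0.883, 0.211); φ = arcsin(p_z) ≈ 12.18°, λ = atan2(p_y, p_x) ≈ 64.55°.

≈ 12°N, 65°E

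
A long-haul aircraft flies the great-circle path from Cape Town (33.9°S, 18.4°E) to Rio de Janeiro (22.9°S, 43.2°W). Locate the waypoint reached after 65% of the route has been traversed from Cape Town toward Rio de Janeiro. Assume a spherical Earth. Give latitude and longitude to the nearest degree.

≈ (30°S, 23°W)

Convert each endpoint to a unit vector on the sphere (x = cos φ cos λ, y = cos φ sin λ, z = sin φ).
The central angle between the endpoints is δ = arccos(p₁·p₂) ≈ 0.951 rad (54.5°).
Interpolate at f = 0.65 with slerp weights a = sin((1−f)δ)/sin δ ≈ 0.401, b = sin(fδ)/sin δ ≈ 0.712.
p = a·p₁ + b·p₂ ≈ (0.794, -0.344, -0.501); φ = arcsin(p_z) ≈ -30.06°, λ = atan2(p_y, p_x) ≈ -23.41°.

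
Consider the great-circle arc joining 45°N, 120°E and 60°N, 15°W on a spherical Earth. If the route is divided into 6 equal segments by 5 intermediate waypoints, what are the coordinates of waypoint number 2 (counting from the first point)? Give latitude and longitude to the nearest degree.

The haversine formula gives a central angle δ ≈ 1.200 rad (68.8°) between the endpoints.
Interpolate at f = 2/6 with slerp weights a = sin((1−f)δ)/sin δ ≈ 0.770, b = sin(fδ)/sin δ ≈ 0.418.
p = a·p₁ + b·p₂ ≈ (-0.070, 0.417, 0.906); φ = arcsin(p_z) ≈ 64.97°, λ = atan2(p_y, p_x) ≈ 99.57°.

≈ 65°N, 100°E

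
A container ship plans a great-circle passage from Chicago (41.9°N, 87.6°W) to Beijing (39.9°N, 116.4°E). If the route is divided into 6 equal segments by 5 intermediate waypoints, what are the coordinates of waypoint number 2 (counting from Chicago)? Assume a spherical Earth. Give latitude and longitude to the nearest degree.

The haversine formula gives a central angle δ ≈ 1.664 rad (95.4°) between the endpoints.
Interpolate at f = 2/6 with slerp weights a = sin((1−f)δ)/sin δ ≈ 0.899, b = sin(fδ)/sin δ ≈ 0.529.
p = a·p₁ + b·p₂ ≈ (-0.152, -0.305, 0.940); φ = arcsin(p_z) ≈ 70.05°, λ = atan2(p_y, p_x) ≈ -116.53°.

≈ 70°N, 117°W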